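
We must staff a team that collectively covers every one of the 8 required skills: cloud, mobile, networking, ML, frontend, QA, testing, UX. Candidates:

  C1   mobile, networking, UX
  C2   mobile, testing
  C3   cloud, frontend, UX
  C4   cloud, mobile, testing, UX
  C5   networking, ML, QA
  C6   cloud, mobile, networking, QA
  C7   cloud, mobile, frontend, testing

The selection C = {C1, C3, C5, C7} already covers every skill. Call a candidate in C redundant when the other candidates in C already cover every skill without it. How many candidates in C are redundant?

2

Drop C1: the rest still cover every skill — redundant.
Drop C3: the rest still cover every skill — redundant.
Drop C5: ML, QA uncovered — not redundant.
Drop C7: testing uncovered — not redundant.
2 redundant: C1, C3.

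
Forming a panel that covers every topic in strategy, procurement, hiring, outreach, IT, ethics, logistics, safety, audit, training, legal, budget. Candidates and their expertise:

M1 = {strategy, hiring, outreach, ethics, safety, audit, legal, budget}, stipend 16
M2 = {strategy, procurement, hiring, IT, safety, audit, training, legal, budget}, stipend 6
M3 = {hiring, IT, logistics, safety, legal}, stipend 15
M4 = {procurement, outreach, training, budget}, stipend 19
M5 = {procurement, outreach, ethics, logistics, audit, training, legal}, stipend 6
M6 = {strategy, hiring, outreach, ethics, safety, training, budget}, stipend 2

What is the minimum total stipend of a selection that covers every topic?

12

M2, M5 cover every topic at stipend 6 + 6 = 12.
Any cover uses at least 2 members; among all covering selections none totals below 12.
Greedy by coverage-per-stipend would pick M6, M2, M5 for 14 — worse than the optimum 12.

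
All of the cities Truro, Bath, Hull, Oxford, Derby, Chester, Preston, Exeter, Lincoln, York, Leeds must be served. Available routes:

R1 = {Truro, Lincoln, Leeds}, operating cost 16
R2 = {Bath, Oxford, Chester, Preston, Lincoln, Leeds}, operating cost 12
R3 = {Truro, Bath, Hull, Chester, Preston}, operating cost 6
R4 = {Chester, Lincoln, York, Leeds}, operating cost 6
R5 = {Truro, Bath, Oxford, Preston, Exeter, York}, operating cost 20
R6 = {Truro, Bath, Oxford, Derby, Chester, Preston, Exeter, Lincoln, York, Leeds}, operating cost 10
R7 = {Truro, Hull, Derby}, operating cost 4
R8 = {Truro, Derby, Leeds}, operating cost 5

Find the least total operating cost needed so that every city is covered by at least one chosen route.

14

R6, R7 cover every city at operating cost 10 + 4 = 14.
Any cover uses at least 2 routes; among all covering selections none totals below 14.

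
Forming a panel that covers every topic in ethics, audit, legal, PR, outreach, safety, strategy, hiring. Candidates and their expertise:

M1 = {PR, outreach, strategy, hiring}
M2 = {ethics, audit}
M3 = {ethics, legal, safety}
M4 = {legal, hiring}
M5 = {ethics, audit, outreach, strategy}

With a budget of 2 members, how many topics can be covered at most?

Choosing M1, M3 covers {ethics, legal, PR, outreach, safety, strategy, hiring} — 7 topics.
No choice of 2 members does better; here audit is left uncovered.

7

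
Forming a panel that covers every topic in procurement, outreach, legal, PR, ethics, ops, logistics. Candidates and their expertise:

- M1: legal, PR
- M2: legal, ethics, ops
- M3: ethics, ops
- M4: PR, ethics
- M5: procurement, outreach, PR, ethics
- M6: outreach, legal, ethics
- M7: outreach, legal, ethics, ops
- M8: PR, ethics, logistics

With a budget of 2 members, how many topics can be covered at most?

Choosing M2, M5 covers {procurement, outreach, legal, PR, ethics, ops} — 6 topics.
No choice of 2 members does better; here logistics is left uncovered.

6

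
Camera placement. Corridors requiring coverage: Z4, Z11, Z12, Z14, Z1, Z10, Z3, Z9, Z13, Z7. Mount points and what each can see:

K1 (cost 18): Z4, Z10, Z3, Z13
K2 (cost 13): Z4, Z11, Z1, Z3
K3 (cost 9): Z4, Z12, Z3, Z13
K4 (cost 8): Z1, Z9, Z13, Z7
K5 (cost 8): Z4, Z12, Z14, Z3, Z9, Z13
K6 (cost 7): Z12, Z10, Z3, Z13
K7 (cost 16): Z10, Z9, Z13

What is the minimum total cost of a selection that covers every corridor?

36

K2, K4, K5, K6 cover every corridor at cost 13 + 8 + 8 + 7 = 36.
Any cover uses at least 4 camera mounts; among all covering selections none totals below 36.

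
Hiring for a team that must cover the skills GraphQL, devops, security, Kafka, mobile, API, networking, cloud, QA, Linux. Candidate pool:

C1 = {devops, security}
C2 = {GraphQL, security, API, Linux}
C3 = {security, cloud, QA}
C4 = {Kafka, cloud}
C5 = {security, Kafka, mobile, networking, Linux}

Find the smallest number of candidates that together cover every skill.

4

C1, C2, C3, C5 together cover {GraphQL, devops, security, Kafka, mobile, API, networking, cloud, QA, Linux} — every skill.
No 3 of the 5 candidates cover everything (all 10 triples fall short), so 4 is minimum.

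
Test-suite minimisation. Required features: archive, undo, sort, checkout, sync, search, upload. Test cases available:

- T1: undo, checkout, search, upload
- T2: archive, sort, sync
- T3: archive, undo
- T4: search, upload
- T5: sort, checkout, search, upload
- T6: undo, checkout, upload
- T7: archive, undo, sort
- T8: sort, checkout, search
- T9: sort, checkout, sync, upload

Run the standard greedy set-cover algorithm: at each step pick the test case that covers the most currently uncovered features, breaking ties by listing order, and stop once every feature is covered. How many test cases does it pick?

Pick 1: T1 covers 4 new features (undo, checkout, search, upload).
Pick 2: T2 covers 3 new features (archive, sort, sync).
Greedy uses 2 test cases.

2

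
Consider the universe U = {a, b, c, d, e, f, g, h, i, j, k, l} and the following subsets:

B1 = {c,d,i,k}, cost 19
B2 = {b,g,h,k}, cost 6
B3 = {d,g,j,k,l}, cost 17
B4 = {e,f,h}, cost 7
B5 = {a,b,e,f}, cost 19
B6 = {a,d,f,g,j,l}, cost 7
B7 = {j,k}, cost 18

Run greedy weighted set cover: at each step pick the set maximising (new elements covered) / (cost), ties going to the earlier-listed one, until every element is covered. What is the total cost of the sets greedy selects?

Pick 1: B6 adds 6 new (a, d, f, g, j, l) at cost 7 (ratio 6/7).
Pick 2: B2 adds 3 new (b, h, k) at cost 6 (ratio 3/6).
Pick 3: B4 adds 1 new (e) at cost 7 (ratio 1/7).
Pick 4: B1 adds 2 new (c, i) at cost 19 (ratio 2/19).
Greedy total cost: 7 + 6 + 7 + 19 = 39.

39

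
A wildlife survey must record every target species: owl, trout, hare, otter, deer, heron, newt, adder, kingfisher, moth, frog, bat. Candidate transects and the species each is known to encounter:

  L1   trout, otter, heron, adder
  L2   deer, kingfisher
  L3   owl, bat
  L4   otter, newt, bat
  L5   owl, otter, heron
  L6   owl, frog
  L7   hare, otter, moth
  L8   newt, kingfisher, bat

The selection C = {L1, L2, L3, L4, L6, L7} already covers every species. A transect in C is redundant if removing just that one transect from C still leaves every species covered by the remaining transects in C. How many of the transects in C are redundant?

1

Drop L1: trout, heron, adder uncovered — not redundant.
Drop L2: deer, kingfisher uncovered — not redundant.
Drop L3: the rest still cover every species — redundant.
Drop L4: newt uncovered — not redundant.
Drop L6: frog uncovered — not redundant.
Drop L7: hare, moth uncovered — not redundant.
1 redundant: L3.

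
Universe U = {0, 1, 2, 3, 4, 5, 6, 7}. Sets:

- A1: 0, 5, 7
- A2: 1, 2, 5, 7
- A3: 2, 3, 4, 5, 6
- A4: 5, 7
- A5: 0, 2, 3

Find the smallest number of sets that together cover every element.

A1, A2, A3 together cover {0, 1, 2, 3, 4, 5, 6, 7} — every element.
No 2 of the 5 sets cover everything (all 10 pairs fall short), so 3 is minimum.

3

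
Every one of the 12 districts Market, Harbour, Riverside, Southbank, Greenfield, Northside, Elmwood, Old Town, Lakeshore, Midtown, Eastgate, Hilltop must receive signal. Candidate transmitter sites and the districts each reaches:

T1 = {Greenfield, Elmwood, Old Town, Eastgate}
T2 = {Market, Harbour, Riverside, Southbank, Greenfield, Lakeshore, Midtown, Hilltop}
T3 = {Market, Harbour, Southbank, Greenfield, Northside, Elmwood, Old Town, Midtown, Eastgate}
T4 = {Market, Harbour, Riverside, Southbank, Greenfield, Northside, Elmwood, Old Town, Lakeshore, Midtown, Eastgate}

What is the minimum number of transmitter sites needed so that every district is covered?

2

T2, T3 together cover {Market, Harbour, Riverside, Southbank, Greenfield, Northside, Elmwood, Old Town, Lakeshore, Midtown, Eastgate, Hilltop} — every district.
No single transmitter site contains all 12 districts, so 2 is optimal.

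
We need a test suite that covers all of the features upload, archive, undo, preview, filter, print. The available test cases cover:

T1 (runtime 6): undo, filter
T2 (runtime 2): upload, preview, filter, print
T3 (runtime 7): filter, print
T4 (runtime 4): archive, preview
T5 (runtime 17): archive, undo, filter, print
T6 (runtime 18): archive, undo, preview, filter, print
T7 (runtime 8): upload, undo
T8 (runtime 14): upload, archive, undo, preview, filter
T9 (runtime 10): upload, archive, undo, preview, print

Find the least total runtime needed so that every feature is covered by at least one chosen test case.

T2, T9 cover every feature at runtime 2 + 10 = 12.
Any cover uses at least 2 test cases; among all covering selections none totals below 12.

12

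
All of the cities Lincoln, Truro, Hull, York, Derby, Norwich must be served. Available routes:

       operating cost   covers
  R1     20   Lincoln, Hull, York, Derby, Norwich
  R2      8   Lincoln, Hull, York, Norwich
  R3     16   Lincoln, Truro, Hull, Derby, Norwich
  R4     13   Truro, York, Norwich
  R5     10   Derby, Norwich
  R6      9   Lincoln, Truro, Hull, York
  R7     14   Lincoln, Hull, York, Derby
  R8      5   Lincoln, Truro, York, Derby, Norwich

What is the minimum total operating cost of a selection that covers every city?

13

R2, R8 cover every city at operating cost 8 + 5 = 13.
Any cover uses at least 2 routes; among all covering selections none totals below 13.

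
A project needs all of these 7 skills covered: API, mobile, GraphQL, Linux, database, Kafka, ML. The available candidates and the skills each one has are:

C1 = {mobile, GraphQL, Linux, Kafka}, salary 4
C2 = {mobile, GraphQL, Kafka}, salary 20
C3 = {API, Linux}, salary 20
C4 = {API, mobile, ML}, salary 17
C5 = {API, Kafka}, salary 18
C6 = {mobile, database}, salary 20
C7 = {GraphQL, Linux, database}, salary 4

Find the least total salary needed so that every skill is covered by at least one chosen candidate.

C1, C4, C7 cover every skill at salary 4 + 17 + 4 = 25.
Any cover uses at least 3 candidates; among all covering selections none totals below 25.

25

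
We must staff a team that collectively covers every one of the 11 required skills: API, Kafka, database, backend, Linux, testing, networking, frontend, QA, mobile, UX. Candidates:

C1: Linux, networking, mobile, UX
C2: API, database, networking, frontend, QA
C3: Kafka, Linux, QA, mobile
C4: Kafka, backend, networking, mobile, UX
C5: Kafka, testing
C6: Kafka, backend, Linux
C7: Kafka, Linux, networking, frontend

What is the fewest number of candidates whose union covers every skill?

4

C1, C2, C4, C5 together cover {API, Kafka, database, backend, Linux, testing, networking, frontend, QA, mobile, UX} — every skill.
No 3 of the 7 candidates cover everything (all 35 triples fall short), so 4 is minimum.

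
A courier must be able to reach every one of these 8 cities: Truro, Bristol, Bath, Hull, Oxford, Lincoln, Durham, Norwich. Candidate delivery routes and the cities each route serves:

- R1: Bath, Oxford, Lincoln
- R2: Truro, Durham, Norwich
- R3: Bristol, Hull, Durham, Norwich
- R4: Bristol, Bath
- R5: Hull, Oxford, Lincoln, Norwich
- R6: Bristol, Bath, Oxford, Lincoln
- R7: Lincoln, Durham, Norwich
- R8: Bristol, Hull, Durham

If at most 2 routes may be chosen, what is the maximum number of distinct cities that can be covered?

7

Choosing R1, R3 covers {Bristol, Bath, Hull, Oxford, Lincoln, Durham, Norwich} — 7 cities.
No choice of 2 routes does better; here Truro is left uncovered.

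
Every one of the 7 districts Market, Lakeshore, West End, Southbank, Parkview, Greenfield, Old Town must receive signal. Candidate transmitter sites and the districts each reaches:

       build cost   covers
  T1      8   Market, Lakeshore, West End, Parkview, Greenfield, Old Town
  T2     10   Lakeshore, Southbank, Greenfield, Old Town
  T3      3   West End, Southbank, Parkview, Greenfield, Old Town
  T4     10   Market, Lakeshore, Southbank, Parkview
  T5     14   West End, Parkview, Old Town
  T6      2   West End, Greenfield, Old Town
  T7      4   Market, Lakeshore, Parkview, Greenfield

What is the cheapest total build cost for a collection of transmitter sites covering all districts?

7

T3, T7 cover every district at build cost 3 + 4 = 7.
Any cover uses at least 2 transmitter sites; among all covering selections none totals below 7.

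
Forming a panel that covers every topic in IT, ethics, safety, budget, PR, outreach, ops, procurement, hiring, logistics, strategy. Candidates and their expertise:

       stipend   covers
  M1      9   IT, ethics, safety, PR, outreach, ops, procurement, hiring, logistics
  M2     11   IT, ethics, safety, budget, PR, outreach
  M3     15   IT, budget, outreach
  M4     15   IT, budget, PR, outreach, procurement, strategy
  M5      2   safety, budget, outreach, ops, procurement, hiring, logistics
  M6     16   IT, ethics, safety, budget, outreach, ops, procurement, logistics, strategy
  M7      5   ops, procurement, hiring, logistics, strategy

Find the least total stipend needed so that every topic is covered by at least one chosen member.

M2, M7 cover every topic at stipend 11 + 5 = 16.
Any cover uses at least 2 members; among all covering selections none totals below 16.

16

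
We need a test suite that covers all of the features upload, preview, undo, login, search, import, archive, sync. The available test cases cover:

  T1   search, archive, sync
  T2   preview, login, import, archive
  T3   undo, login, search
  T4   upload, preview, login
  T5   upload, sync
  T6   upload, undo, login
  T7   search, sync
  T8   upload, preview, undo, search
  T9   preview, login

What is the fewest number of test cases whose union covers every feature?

3

T1, T2, T6 together cover {upload, preview, undo, login, search, import, archive, sync} — every feature.
No 2 of the 9 test cases cover everything (all 36 pairs fall short), so 3 is minimum.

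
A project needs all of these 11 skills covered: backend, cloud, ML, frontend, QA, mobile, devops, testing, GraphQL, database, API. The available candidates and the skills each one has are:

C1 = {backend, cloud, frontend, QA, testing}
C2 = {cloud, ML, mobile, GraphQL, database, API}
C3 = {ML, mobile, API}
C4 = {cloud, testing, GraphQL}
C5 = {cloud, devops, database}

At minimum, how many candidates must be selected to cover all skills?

3

C1, C2, C5 together cover {backend, cloud, ML, frontend, QA, mobile, devops, testing, GraphQL, database, API} — every skill.
No 2 of the 5 candidates cover everything (all 10 pairs fall short), so 3 is minimum.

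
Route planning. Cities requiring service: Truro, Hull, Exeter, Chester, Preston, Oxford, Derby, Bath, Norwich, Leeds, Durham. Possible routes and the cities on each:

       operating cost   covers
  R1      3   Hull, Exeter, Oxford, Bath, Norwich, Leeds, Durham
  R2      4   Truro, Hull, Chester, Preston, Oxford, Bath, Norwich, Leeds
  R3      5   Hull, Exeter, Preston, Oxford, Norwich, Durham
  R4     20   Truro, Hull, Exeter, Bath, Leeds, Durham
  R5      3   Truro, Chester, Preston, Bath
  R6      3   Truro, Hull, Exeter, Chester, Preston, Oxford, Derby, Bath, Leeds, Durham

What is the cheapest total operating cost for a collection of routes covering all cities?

6

R1, R6 cover every city at operating cost 3 + 3 = 6.
Any cover uses at least 2 routes; among all covering selections none totals below 6.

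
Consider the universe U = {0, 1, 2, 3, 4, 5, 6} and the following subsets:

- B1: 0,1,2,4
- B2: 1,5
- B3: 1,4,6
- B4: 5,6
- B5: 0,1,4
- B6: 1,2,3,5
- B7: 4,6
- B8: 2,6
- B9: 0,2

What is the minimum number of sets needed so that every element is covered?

3

B1, B3, B6 together cover {0, 1, 2, 3, 4, 5, 6} — every element.
No 2 of the 9 sets cover everything (all 36 pairs fall short), so 3 is minimum.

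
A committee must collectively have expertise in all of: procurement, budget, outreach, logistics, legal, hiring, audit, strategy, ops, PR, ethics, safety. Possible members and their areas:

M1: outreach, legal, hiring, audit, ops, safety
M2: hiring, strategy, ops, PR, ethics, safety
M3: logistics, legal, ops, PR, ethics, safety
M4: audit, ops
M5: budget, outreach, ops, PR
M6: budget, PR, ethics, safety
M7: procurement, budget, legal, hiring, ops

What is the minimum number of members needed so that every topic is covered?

M1, M2, M3, M7 together cover {procurement, budget, outreach, logistics, legal, hiring, audit, strategy, ops, PR, ethics, safety} — every topic.
No 3 of the 7 members cover everything (all 35 triples fall short), so 4 is minimum.

4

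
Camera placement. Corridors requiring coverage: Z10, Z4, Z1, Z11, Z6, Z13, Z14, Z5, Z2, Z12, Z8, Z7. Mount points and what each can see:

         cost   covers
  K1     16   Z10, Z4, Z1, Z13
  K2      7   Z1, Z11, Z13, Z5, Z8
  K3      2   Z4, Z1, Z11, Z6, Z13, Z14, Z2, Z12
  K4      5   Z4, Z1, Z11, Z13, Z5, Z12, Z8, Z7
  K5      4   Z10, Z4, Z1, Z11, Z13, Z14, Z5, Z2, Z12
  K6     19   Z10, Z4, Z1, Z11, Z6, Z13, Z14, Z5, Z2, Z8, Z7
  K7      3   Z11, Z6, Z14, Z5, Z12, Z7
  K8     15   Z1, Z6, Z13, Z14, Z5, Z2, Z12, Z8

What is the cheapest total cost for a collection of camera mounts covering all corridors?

11

K3, K4, K5 cover every corridor at cost 2 + 5 + 4 = 11.
Any cover uses at least 2 camera mounts; among all covering selections none totals below 11.
Greedy by coverage-per-cost would pick K3, K7, K5, K4 for 14 — worse than the optimum 11.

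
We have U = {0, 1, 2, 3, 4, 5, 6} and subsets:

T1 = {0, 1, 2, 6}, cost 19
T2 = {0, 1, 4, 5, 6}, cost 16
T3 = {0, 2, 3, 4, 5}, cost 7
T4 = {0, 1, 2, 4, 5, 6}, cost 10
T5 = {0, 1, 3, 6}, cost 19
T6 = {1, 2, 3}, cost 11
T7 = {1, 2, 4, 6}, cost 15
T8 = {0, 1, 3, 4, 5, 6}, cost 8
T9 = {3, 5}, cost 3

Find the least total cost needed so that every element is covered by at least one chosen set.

13

T4, T9 cover every element at cost 10 + 3 = 13.
Any cover uses at least 2 sets; among all covering selections none totals below 13.
Greedy by coverage-per-cost would pick T8, T3 for 15 — worse than the optimum 13.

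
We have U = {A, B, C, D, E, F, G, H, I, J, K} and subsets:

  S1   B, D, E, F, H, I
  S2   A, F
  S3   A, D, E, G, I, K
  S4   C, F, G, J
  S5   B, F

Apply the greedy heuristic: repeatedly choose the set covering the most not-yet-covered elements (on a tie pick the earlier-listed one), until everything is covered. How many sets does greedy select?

3

Pick 1: S1 covers 6 new elements (B, D, E, F, H, I).
Pick 2: S3 covers 3 new elements (A, G, K).
Pick 3: S4 covers 2 new elements (C, J).
Greedy uses 3 sets.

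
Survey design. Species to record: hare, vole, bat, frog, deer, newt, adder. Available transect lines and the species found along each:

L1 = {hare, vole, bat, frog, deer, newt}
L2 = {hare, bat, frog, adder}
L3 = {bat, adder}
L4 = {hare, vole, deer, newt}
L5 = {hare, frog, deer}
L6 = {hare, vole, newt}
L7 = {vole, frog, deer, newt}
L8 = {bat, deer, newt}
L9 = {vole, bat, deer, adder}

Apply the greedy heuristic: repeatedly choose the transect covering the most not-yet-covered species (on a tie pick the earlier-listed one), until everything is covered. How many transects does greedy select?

Pick 1: L1 covers 6 new species (hare, vole, bat, frog, deer, newt).
Pick 2: L2 covers 1 new species (adder).
Greedy uses 2 transects.

2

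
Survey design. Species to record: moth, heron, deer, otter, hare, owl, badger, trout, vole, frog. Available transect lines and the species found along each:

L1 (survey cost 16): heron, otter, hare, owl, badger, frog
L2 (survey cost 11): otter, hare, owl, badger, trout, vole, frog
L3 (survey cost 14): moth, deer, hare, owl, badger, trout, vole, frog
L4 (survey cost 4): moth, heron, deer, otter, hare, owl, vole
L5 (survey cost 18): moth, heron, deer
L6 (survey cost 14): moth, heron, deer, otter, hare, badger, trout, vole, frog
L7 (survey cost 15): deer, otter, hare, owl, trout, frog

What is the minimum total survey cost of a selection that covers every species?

L2, L4 cover every species at survey cost 11 + 4 = 15.
Any cover uses at least 2 transects; among all covering selections none totals below 15.

15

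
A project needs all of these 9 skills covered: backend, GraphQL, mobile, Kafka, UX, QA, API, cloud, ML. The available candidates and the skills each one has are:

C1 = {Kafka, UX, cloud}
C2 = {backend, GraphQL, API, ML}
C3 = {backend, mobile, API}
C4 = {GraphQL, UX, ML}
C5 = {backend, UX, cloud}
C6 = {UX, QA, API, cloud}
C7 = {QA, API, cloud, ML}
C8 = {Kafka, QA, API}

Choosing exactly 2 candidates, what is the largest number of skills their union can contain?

Choosing C1, C2 covers {backend, GraphQL, Kafka, UX, API, cloud, ML} — 7 skills.
No choice of 2 candidates does better; here mobile, QA are left uncovered.

7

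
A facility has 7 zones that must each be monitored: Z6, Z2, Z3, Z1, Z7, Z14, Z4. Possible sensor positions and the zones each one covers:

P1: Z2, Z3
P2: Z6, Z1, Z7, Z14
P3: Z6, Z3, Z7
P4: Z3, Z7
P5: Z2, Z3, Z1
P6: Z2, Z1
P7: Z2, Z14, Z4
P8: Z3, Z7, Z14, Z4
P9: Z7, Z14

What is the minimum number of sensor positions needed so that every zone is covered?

3

P1, P2, P7 together cover {Z6, Z2, Z3, Z1, Z7, Z14, Z4} — every zone.
No 2 of the 9 sensor positions cover everything (all 36 pairs fall short), so 3 is minimum.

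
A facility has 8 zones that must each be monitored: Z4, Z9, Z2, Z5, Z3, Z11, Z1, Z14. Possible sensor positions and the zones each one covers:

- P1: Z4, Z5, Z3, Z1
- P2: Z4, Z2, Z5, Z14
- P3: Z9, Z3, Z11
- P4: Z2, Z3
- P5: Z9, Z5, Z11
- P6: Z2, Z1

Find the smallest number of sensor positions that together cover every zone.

3

P1, P2, P3 together cover {Z4, Z9, Z2, Z5, Z3, Z11, Z1, Z14} — every zone.
No 2 of the 6 sensor positions cover everything (all 15 pairs fall short), so 3 is minimum.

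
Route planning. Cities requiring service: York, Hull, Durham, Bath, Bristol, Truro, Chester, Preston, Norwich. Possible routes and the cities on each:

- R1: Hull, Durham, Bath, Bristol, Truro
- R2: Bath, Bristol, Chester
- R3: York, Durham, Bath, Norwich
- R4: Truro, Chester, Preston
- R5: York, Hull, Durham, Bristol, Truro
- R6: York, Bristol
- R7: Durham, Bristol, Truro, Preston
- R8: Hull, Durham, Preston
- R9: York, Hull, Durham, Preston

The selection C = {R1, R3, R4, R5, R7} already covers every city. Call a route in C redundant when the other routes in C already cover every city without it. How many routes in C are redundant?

3

Drop R1: the rest still cover every city — redundant.
Drop R3: Norwich uncovered — not redundant.
Drop R4: Chester uncovered — not redundant.
Drop R5: the rest still cover every city — redundant.
Drop R7: the rest still cover every city — redundant.
3 redundant: R1, R5, R7.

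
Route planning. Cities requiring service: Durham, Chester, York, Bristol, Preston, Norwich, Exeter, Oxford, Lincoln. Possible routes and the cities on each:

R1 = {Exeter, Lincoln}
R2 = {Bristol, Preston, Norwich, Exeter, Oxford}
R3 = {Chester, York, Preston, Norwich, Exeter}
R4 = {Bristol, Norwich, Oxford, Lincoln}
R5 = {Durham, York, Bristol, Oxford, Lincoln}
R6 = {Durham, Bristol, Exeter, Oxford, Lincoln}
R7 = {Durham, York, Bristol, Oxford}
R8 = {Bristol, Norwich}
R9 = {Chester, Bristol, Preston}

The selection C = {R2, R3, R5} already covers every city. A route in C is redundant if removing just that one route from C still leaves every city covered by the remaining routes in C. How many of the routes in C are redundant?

Drop R2: the rest still cover every city — redundant.
Drop R3: Chester uncovered — not redundant.
Drop R5: Durham, Lincoln uncovered — not redundant.
1 redundant: R2.

1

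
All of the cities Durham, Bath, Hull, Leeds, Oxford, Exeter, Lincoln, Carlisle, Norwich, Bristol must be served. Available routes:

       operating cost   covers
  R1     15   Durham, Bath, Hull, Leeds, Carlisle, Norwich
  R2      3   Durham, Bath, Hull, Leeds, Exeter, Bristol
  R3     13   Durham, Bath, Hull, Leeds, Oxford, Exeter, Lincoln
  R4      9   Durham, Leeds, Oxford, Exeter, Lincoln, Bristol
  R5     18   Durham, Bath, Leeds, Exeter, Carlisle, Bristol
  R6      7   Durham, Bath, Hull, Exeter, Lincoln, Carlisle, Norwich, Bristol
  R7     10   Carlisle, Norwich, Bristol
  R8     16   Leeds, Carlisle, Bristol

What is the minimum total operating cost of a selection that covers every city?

R4, R6 cover every city at operating cost 9 + 7 = 16.
Any cover uses at least 2 routes; among all covering selections none totals below 16.

16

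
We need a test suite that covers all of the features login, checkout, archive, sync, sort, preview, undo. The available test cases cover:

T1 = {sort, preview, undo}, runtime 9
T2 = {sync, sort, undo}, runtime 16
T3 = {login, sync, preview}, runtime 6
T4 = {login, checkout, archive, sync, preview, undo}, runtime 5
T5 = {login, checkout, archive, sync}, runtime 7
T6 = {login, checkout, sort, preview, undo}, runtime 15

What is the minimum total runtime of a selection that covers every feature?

14

T1, T4 cover every feature at runtime 9 + 5 = 14.
Any cover uses at least 2 test cases; among all covering selections none totals below 14.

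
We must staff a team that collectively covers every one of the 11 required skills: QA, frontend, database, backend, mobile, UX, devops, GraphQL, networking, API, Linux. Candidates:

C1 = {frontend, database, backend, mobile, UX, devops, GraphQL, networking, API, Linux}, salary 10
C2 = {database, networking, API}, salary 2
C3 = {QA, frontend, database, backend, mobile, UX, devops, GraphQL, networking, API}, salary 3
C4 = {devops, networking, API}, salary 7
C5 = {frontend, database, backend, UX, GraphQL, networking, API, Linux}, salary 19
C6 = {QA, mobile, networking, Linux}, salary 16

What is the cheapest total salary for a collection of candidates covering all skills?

13

C1, C3 cover every skill at salary 10 + 3 = 13.
Any cover uses at least 2 candidates; among all covering selections none totals below 13.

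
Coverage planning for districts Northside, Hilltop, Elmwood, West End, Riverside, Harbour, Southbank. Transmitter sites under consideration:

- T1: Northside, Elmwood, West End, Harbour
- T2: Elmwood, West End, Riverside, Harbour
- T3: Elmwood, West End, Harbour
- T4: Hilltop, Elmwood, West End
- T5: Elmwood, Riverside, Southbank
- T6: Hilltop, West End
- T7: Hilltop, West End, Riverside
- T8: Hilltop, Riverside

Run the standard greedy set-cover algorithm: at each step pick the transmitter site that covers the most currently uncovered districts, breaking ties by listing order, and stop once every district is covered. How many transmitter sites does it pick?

3

Pick 1: T1 covers 4 new districts (Northside, Elmwood, West End, Harbour).
Pick 2: T5 covers 2 new districts (Riverside, Southbank).
Pick 3: T4 covers 1 new districts (Hilltop).
Greedy uses 3 transmitter sites.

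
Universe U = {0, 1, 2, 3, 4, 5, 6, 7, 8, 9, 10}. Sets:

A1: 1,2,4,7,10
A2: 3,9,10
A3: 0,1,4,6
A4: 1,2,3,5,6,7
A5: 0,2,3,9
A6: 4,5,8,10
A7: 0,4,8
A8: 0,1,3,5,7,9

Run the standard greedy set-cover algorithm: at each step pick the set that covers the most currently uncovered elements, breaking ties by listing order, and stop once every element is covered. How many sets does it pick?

Pick 1: A4 covers 6 new elements (1, 2, 3, 5, 6, 7).
Pick 2: A6 covers 3 new elements (4, 8, 10).
Pick 3: A5 covers 2 new elements (0, 9).
Greedy uses 3 sets.

3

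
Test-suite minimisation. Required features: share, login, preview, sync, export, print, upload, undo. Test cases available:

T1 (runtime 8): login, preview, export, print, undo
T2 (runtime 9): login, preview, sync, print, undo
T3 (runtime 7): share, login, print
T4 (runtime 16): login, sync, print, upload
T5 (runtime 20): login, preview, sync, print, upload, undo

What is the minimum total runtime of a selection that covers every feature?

31

T1, T3, T4 cover every feature at runtime 8 + 7 + 16 = 31.
Any cover uses at least 3 test cases; among all covering selections none totals below 31.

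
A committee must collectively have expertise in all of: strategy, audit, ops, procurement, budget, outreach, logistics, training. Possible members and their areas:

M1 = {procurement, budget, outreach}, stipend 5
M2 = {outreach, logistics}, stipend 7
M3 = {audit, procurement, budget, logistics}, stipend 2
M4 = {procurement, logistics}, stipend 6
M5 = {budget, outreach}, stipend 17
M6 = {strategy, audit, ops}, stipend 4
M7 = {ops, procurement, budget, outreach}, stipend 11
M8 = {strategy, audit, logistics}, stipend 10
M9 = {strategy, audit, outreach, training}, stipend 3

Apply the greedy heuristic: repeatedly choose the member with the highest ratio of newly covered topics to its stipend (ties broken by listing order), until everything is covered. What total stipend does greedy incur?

Pick 1: M3 adds 4 new (audit, procurement, budget, logistics) at stipend 2 (ratio 4/2).
Pick 2: M9 adds 3 new (strategy, outreach, training) at stipend 3 (ratio 3/3).
Pick 3: M6 adds 1 new (ops) at stipend 4 (ratio 1/4).
Greedy total stipend: 2 + 3 + 4 = 9.

9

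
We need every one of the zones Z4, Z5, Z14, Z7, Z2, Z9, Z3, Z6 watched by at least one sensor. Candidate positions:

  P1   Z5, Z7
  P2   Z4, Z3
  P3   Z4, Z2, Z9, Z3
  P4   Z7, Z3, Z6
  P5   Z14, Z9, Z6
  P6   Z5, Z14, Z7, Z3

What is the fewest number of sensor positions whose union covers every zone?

3

P1, P3, P5 together cover {Z4, Z5, Z14, Z7, Z2, Z9, Z3, Z6} — every zone.
No 2 of the 6 sensor positions cover everything (all 15 pairs fall short), so 3 is minimum.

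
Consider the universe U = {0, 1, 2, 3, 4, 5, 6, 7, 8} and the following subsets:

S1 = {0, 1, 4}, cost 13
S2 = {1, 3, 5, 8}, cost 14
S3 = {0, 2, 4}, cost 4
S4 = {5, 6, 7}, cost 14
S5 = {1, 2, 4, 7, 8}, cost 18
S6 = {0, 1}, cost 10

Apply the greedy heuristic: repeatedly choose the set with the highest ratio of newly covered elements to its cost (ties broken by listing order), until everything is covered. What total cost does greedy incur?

Pick 1: S3 adds 3 new (0, 2, 4) at cost 4 (ratio 3/4).
Pick 2: S2 adds 4 new (1, 3, 5, 8) at cost 14 (ratio 4/14).
Pick 3: S4 adds 2 new (6, 7) at cost 14 (ratio 2/14).
Greedy total cost: 4 + 14 + 14 = 32.

32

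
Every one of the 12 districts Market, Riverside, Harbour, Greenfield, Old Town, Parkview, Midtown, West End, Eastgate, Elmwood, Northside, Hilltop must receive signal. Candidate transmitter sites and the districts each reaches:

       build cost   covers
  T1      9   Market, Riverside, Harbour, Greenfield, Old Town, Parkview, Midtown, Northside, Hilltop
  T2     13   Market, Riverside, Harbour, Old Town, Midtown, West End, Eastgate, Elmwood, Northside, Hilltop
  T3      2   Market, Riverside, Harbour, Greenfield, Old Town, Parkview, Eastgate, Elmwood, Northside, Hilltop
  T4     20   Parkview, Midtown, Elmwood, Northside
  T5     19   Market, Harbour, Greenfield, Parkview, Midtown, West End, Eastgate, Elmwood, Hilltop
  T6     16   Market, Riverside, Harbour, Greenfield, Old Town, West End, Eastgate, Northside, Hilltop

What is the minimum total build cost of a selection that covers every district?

15

T2, T3 cover every district at build cost 13 + 2 = 15.
Any cover uses at least 2 transmitter sites; among all covering selections none totals below 15.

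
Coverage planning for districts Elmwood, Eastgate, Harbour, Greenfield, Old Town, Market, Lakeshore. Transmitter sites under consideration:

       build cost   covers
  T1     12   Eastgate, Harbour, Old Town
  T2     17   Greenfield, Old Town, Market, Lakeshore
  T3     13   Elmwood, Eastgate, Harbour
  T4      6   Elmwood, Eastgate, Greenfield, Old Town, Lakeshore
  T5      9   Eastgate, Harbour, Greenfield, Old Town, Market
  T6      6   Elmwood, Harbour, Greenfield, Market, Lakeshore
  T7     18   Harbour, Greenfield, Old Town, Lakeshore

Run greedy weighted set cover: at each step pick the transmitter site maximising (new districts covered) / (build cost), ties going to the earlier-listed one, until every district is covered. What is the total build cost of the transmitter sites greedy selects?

12

Pick 1: T4 adds 5 new (Elmwood, Eastgate, Greenfield, Old Town, Lakeshore) at build cost 6 (ratio 5/6).
Pick 2: T6 adds 2 new (Harbour, Market) at build cost 6 (ratio 2/6).
Greedy total build cost: 6 + 6 = 12.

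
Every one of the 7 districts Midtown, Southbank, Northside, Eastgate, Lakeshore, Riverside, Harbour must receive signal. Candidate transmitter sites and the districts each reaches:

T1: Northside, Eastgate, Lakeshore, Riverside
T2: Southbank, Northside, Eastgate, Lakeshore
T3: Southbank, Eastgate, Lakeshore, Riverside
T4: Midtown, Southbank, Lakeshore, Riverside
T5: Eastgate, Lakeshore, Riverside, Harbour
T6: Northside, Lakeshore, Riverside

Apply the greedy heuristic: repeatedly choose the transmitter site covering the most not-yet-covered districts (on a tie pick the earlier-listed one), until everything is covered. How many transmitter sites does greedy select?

Pick 1: T1 covers 4 new districts (Northside, Eastgate, Lakeshore, Riverside).
Pick 2: T4 covers 2 new districts (Midtown, Southbank).
Pick 3: T5 covers 1 new districts (Harbour).
Greedy uses 3 transmitter sites.

3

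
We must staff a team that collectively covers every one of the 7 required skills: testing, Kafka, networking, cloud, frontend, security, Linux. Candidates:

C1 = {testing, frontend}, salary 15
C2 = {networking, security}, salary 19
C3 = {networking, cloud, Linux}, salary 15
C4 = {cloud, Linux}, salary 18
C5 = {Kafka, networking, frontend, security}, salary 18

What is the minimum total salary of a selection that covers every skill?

48

C1, C3, C5 cover every skill at salary 15 + 15 + 18 = 48.
Any cover uses at least 3 candidates; among all covering selections none totals below 48.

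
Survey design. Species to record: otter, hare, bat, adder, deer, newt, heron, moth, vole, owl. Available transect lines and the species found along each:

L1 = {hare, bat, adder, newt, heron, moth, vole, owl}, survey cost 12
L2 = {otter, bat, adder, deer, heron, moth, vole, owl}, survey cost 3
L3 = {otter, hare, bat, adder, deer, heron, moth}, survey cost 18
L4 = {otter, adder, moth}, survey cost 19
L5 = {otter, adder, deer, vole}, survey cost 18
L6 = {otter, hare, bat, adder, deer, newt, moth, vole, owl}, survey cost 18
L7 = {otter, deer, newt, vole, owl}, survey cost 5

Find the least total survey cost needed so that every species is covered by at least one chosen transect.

15

L1, L2 cover every species at survey cost 12 + 3 = 15.
Any cover uses at least 2 transects; among all covering selections none totals below 15.
Greedy by coverage-per-survey cost would pick L2, L7, L1 for 20 — worse than the optimum 15.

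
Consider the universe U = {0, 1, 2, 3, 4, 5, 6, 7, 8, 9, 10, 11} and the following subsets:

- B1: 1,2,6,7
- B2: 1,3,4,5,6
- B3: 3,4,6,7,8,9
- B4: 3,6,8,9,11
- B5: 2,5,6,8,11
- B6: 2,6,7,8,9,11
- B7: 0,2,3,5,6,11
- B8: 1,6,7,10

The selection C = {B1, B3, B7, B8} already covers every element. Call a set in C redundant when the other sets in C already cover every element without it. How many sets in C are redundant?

Drop B1: the rest still cover every element — redundant.
Drop B3: 4, 8, 9 uncovered — not redundant.
Drop B7: 0, 5, 11 uncovered — not redundant.
Drop B8: 10 uncovered — not redundant.
1 redundant: B1.

1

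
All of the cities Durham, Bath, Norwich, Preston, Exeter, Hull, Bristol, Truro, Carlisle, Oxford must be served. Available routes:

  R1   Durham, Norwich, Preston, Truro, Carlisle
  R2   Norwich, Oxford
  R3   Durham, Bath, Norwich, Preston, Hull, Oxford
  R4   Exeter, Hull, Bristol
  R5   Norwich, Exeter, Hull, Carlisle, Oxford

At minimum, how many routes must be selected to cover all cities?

R1, R3, R4 together cover {Durham, Bath, Norwich, Preston, Exeter, Hull, Bristol, Truro, Carlisle, Oxford} — every city.
No 2 of the 5 routes cover everything (all 10 pairs fall short), so 3 is minimum.

3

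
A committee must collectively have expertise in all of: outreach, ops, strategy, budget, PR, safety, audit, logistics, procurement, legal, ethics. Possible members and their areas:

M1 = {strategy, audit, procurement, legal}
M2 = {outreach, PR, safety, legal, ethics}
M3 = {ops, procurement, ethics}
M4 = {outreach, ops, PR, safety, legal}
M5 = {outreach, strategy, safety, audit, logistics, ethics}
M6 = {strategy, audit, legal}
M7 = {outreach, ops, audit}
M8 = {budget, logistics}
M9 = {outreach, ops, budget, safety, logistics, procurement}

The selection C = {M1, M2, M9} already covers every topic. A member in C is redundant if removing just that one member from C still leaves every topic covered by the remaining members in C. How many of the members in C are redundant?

Drop M1: strategy, audit uncovered — not redundant.
Drop M2: PR, ethics uncovered — not redundant.
Drop M9: ops, budget, logistics uncovered — not redundant.
None of the members in C is redundant.

0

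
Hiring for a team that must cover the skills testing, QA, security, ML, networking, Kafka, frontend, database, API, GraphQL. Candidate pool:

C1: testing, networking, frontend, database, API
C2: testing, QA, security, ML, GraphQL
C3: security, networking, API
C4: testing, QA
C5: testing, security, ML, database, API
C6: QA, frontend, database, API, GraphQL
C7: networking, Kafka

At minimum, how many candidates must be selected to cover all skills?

3

C1, C2, C7 together cover {testing, QA, security, ML, networking, Kafka, frontend, database, API, GraphQL} — every skill.
No 2 of the 7 candidates cover everything (all 21 pairs fall short), so 3 is minimum.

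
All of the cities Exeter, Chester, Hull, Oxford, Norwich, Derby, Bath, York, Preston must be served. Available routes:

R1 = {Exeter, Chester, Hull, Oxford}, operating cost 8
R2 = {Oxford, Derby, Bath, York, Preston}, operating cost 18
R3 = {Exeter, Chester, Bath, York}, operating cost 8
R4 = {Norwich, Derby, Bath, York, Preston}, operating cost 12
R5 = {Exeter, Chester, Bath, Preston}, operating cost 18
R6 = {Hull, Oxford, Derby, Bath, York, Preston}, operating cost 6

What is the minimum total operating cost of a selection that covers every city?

R1, R4 cover every city at operating cost 8 + 12 = 20.
Any cover uses at least 2 routes; among all covering selections none totals below 20.

20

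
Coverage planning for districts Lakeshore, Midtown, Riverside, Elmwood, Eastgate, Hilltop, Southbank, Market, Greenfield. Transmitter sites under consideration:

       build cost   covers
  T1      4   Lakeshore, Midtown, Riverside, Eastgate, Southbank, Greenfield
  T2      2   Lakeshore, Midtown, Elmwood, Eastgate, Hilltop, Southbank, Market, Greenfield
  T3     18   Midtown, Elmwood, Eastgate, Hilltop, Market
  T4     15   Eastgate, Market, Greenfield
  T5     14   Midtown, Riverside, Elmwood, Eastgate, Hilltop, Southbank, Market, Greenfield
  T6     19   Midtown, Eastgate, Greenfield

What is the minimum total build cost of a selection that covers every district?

T1, T2 cover every district at build cost 4 + 2 = 6.
Any cover uses at least 2 transmitter sites; among all covering selections none totals below 6.

6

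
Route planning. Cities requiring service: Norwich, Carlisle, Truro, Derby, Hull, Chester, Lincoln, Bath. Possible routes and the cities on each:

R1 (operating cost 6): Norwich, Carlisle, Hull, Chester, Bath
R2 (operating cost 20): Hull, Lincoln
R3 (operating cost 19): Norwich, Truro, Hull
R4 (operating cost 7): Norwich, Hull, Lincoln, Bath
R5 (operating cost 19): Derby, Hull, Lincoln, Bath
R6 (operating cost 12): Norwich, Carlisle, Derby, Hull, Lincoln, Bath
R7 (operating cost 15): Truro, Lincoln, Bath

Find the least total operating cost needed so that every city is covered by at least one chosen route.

R1, R6, R7 cover every city at operating cost 6 + 12 + 15 = 33.
Any cover uses at least 3 routes; among all covering selections none totals below 33.

33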